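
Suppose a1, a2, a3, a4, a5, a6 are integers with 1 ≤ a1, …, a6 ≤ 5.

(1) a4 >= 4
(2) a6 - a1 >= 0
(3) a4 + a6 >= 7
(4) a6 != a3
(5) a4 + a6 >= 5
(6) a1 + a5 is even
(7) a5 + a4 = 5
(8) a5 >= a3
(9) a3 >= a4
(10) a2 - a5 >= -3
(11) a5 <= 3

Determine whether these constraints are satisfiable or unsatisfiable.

From constraints 1 and 9: a3 ≥ a4 and a4 ≥ 4, so a3 ≥ 4. From constraints 8 and 11: a3 ≤ a5 and a5 ≤ 3, so a3 ≤ 3. But 3 < 4, so no value of a3 works.

Unsatisfiable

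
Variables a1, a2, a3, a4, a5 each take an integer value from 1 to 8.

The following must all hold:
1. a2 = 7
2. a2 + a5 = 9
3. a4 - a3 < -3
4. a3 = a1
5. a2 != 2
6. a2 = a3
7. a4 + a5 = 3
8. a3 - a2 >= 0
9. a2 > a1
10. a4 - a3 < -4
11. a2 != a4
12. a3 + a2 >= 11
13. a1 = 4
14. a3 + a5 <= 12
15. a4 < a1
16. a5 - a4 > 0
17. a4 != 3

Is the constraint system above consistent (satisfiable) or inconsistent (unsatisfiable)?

Constraint 1 fixes a2 = 7 and constraint 13 fixes a1 = 4. Constraints 4 and 6 give a2 = a3 = a1, so a2 = a1. But 7 ≠ 4 — contradiction.

Unsatisfiable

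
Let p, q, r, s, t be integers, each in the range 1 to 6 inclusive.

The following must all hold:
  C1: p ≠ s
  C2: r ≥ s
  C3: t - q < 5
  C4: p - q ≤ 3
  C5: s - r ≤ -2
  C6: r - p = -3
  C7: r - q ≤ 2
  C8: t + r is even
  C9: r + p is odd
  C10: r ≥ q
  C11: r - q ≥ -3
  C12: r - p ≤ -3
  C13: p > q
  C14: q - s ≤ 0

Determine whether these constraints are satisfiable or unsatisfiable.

Unsatisfiable

Constraints 4, 5, 12, and 14 give s − q ≥ 0, q − p ≥ -3, p − r ≥ 3, r − s ≥ 2.
Adding all 4 inequalities: the left sides telescope to 0, and the right sides sum to 0 + (-3) + 3 + 2 = 2. So 0 ≥ 2, which is false.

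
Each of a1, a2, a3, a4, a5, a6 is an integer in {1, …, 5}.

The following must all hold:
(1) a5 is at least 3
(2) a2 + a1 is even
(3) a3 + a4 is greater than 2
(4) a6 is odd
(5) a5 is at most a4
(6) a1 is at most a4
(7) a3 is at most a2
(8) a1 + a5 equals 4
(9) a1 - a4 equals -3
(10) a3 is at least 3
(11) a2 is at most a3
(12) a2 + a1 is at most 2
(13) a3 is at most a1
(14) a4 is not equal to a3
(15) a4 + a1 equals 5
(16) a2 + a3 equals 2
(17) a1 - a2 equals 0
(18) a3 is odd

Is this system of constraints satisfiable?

From constraints 1 and 5: a4 ≥ a5 ≥ 3. From constraints 10 and 13: a1 ≥ a3 ≥ 3. Hence a4 + a1 ≥ 6. But constraint 15 requires a4 + a1 = 5, and 5 < 6. Contradiction.

Unsatisfiable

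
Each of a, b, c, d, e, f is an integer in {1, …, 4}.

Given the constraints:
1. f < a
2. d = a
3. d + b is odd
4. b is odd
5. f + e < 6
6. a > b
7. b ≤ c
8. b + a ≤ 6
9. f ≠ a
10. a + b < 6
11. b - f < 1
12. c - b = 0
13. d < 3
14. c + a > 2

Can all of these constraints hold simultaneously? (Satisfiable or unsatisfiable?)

Satisfiable

Setting (a, b, c, d, e, f) = (2, 1, 1, 2, 3, 1) satisfies everything: constraint 5: f + e = 4; constraint 8: b + a = 3; constraint 10: a + b = 3, and the others follow.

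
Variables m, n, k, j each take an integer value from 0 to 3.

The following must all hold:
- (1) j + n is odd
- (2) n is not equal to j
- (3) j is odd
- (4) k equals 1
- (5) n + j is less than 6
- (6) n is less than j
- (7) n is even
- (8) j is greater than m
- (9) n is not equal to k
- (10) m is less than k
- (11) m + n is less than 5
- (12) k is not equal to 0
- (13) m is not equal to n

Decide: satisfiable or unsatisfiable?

Try m = 0, n = 2, k = 1, j = 3.
Check constraint 5: n + j = 5; constraint 11: m + n = 2. The remaining constraints are straightforward to verify.

Satisfiable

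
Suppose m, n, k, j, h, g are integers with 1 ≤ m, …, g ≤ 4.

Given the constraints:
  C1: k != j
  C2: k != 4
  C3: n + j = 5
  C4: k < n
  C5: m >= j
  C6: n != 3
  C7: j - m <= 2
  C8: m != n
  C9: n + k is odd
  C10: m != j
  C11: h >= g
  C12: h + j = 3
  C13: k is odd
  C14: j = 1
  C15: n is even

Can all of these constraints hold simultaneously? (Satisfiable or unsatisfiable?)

Try m = 2, n = 4, k = 3, j = 1, h = 2, g = 1.
Check constraint 3: n + j = 5; constraint 7: j - m = -1; constraint 12: h + j = 3. The remaining constraints are straightforward to verify.

Satisfiable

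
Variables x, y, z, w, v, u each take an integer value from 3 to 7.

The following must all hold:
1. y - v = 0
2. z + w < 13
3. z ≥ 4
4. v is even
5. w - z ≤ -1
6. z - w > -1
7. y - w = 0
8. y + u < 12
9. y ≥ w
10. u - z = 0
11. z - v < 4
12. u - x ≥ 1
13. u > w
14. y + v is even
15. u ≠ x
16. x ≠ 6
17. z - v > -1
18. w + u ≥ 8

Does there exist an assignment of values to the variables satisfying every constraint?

Take x = 3, y = 4, z = 6, w = 4, v = 4, u = 6. Then constraint 1: y - v = 0; constraint 2: z + w = 10, and every other listed constraint is also met.

Satisfiable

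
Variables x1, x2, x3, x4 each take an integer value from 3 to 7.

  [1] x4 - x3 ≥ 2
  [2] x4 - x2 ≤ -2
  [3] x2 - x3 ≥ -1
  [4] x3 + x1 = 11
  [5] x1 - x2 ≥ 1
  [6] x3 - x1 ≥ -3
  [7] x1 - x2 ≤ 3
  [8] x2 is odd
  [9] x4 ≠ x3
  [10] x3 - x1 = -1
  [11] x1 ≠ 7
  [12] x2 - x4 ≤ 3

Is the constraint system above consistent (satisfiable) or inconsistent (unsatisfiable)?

Unsatisfiable

Constraints 1, 2, 5, and 6 give x3 − x1 ≥ -3, x1 − x2 ≥ 1, x2 − x4 ≥ 2, x4 − x3 ≥ 2.
Adding all 4 inequalities: the left sides telescope to 0, and the right sides sum to (-3) + 1 + 2 + 2 = 2. So 0 ≥ 2, which is false.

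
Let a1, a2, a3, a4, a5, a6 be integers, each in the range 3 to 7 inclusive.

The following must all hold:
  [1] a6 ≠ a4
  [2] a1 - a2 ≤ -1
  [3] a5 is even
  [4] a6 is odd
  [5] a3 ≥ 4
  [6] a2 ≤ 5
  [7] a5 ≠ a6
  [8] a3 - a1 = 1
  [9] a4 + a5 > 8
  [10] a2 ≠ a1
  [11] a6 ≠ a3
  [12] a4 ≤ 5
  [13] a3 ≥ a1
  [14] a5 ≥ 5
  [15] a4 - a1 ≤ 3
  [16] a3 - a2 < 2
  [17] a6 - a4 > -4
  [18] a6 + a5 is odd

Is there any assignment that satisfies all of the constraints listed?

Satisfiable

Try a1 = 4, a2 = 5, a3 = 5, a4 = 4, a5 = 6, a6 = 3.
Check constraint 2: a1 - a2 = -1; constraint 8: a3 - a1 = 1. The remaining constraints are straightforward to verify.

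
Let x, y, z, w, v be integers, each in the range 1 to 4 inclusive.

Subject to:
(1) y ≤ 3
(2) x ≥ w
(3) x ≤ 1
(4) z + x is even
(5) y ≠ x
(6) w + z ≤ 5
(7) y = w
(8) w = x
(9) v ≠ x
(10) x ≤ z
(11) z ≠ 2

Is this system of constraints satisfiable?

From constraints 7 and 8, y = w = x, so y = x. But constraint 5 says y ≠ x. Contradiction.

Unsatisfiable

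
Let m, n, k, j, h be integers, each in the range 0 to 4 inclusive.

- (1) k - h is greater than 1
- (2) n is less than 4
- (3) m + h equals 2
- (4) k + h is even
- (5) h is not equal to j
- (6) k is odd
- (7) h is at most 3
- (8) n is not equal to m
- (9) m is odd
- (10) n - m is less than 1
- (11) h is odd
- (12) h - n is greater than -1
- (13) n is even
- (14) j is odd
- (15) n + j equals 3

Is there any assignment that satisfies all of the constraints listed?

Setting (m, n, k, j, h) = (1, 0, 3, 3, 1) satisfies everything: constraint 1: k - h = 2; constraint 3: m + h = 2; constraint 10: n - m = -1, and the others follow.

Satisfiable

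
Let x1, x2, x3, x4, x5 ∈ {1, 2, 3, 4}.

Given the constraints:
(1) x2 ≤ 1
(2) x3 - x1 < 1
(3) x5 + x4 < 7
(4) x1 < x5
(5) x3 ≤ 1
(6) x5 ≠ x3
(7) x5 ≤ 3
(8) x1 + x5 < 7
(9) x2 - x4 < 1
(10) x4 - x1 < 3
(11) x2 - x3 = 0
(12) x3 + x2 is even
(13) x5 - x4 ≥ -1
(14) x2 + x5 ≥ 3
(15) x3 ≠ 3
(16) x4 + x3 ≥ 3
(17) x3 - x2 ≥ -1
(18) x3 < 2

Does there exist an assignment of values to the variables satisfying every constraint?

Try x1 = 2, x2 = 1, x3 = 1, x4 = 3, x5 = 3.
Check constraint 2: x3 - x1 = -1; constraint 3: x5 + x4 = 6. The remaining constraints are straightforward to verify.

Satisfiable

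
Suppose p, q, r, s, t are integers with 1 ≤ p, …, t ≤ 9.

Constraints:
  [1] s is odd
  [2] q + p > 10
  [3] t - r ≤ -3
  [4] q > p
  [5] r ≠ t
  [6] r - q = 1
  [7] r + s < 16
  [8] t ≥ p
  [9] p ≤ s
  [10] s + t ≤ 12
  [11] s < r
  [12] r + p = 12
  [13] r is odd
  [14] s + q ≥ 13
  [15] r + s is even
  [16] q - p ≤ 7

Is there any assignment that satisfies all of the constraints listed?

Satisfiable

Try p = 3, q = 8, r = 9, s = 5, t = 6.
Check constraint 2: q + p = 11; constraint 3: t - r = -3; constraint 6: r - q = 1. The remaining constraints are straightforward to verify.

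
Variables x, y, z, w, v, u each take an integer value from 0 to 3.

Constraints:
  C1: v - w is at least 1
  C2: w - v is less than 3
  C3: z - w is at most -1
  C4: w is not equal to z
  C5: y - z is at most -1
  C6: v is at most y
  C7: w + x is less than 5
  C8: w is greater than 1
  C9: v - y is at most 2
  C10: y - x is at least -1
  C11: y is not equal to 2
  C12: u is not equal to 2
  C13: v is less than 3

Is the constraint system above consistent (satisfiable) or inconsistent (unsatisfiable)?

Unsatisfiable

Constraints 1, 3, 5, and 9 give w − z ≥ 1, z − y ≥ 1, y − v ≥ -2, v − w ≥ 1.
Adding all 4 inequalities: the left sides telescope to 0, and the right sides sum to 1 + 1 + (-2) + 1 = 1. So 0 ≥ 1, which is false.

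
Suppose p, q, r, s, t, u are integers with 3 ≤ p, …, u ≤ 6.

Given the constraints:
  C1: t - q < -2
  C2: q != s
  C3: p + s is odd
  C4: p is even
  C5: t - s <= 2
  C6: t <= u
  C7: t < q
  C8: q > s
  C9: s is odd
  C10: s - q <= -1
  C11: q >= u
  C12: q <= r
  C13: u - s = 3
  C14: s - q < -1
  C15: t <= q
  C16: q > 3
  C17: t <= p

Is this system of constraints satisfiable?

Setting (p, q, r, s, t, u) = (4, 6, 6, 3, 3, 6) satisfies everything: constraint 1: t - q = -3; constraint 5: t - s = 0; constraint 10: s - q = -3, and the others follow.

Satisfiable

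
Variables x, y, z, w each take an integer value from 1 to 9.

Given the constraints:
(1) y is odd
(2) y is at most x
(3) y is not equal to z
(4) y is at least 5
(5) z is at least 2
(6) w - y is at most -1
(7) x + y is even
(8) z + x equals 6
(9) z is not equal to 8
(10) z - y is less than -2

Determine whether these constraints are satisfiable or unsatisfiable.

Unsatisfiable

From constraint 5: z ≥ 2. From constraints 2 and 4: x ≥ y ≥ 5. Hence z + x ≥ 7. But constraint 8 requires z + x = 6, and 6 < 7. Contradiction.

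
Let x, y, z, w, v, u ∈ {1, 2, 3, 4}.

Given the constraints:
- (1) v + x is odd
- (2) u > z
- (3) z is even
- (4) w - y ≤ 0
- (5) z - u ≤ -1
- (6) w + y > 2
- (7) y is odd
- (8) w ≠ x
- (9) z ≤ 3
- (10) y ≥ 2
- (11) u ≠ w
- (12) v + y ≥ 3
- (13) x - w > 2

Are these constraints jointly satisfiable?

Satisfiable

Setting (x, y, z, w, v, u) = (4, 3, 2, 1, 1, 3) satisfies everything: constraint 4: w - y = -2; constraint 5: z - u = -1; constraint 6: w + y = 4, and the others follow.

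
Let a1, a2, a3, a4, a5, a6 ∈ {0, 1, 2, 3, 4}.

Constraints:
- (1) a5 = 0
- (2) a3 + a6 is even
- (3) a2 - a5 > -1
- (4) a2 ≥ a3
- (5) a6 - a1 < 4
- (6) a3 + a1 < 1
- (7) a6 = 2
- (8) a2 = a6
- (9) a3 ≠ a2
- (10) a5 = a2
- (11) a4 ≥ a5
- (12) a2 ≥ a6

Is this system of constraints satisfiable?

Unsatisfiable

Constraint 1 fixes a5 = 0 and constraint 7 fixes a6 = 2. Constraints 8 and 10 give a5 = a2 = a6, so a5 = a6. But 0 ≠ 2 — contradiction.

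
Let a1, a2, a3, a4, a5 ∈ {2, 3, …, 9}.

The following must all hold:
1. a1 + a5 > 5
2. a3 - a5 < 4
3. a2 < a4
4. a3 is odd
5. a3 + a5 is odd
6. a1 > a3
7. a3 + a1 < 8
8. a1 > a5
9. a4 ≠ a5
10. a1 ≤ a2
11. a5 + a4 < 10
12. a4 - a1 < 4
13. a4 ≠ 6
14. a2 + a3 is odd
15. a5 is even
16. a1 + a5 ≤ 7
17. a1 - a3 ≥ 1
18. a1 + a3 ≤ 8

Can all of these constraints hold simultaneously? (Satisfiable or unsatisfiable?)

The assignment a1 = 4, a2 = 4, a3 = 3, a4 = 7, a5 = 2 works:
  constraint 1 holds since a1 + a5 = 6.
  constraint 2 holds since a3 - a5 = 1.
  constraint 7 holds since a3 + a1 = 7.
The rest check out directly.

Satisfiable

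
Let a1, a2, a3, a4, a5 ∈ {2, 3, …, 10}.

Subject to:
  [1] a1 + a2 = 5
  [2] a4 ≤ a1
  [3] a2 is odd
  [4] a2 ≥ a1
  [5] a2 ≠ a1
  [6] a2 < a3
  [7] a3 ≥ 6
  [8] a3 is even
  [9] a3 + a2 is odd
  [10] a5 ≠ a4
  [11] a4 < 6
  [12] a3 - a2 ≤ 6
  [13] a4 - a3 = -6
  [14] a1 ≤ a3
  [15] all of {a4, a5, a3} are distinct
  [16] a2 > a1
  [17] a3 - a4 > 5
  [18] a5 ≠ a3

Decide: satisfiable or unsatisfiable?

Setting (a1, a2, a3, a4, a5) = (2, 3, 8, 2, 7) satisfies everything: constraint 1: a1 + a2 = 5; constraint 12: a3 - a2 = 5; constraint 13: a4 - a3 = -6, and the others follow.

Satisfiable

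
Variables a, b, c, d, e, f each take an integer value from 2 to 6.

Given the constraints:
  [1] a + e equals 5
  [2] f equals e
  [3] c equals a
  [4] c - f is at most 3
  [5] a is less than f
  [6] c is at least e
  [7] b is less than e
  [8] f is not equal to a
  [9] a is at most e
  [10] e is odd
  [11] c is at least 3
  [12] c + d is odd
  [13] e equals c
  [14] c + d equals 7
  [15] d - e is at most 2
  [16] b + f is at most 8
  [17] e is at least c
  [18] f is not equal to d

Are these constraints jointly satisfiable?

Unsatisfiable

From constraints 2, 3, and 13, f = e = c = a, so f = a. But constraint 8 says f ≠ a. Contradiction.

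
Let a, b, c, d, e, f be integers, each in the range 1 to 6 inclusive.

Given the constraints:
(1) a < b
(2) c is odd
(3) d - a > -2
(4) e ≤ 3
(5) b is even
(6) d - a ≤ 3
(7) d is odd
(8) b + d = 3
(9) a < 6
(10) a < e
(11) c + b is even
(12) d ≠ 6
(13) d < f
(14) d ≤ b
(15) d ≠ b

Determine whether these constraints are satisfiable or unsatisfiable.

Constraint 2 makes c odd and constraint 5 makes b even, so c + b must be odd. Constraint 11 says c + b is even — contradiction.

Unsatisfiable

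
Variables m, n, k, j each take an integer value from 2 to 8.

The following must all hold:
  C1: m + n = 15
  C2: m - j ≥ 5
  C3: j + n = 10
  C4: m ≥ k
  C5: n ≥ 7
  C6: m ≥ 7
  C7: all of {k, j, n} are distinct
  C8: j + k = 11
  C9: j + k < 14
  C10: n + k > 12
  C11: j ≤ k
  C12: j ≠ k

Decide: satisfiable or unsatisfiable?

Try m = 8, n = 7, k = 8, j = 3.
Check constraint 1: m + n = 15; constraint 2: m - j = 5. The remaining constraints are straightforward to verify.

Satisfiable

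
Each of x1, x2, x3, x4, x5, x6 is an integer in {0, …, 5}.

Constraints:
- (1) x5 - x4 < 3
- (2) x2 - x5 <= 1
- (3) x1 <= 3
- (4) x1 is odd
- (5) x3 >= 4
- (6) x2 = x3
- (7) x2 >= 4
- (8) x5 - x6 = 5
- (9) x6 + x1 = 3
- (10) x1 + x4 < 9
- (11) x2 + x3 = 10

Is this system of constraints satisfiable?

Satisfiable

One satisfying assignment is x1 = 3, x2 = 5, x3 = 5, x4 = 3, x5 = 5, x6 = 0.
For the less obvious constraints — constraint 1: x5 - x4 = 2; constraint 2: x2 - x5 = 0; constraint 8: x5 - x6 = 5 — and the others hold by inspection.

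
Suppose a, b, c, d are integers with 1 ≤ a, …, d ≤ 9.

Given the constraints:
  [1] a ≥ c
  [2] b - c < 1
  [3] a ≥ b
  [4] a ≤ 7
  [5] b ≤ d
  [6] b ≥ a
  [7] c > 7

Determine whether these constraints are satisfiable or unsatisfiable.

Unsatisfiable

From constraint 7: c ≥ 8. From constraints 1 and 4: c ≤ a and a ≤ 7, so c ≤ 7. But 7 < 8, so no value of c works.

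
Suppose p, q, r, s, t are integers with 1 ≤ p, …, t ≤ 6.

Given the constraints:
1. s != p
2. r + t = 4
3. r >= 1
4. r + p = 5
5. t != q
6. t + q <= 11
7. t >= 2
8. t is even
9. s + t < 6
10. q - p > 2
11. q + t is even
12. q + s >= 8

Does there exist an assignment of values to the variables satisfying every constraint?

Take p = 3, q = 6, r = 2, s = 2, t = 2. Then constraint 2: r + t = 4; constraint 4: r + p = 5; constraint 6: t + q = 8, and every other listed constraint is also met.

Satisfiable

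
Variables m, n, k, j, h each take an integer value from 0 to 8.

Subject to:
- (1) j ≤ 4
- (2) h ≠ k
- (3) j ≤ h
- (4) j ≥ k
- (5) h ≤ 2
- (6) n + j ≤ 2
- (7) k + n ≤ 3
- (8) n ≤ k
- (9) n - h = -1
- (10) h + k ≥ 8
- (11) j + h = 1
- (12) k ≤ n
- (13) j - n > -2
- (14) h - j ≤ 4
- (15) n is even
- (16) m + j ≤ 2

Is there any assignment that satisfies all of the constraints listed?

Unsatisfiable

From constraint 5: h ≤ 2. From constraints 1 and 4: k ≤ j ≤ 4. Hence h + k ≤ 6. But constraint 10 requires h + k ≥ 8, and 8 > 6. Contradiction.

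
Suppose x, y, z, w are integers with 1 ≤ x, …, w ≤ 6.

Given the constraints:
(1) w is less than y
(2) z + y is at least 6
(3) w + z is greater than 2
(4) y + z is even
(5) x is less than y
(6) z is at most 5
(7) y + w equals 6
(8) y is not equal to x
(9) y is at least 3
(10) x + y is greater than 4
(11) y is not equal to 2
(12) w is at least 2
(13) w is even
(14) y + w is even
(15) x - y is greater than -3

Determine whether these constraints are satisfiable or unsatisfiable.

Satisfiable

One satisfying assignment is x = 2, y = 4, z = 2, w = 2.
For the less obvious constraints — constraint 2: z + y = 6; constraint 3: w + z = 4 — and the others hold by inspection.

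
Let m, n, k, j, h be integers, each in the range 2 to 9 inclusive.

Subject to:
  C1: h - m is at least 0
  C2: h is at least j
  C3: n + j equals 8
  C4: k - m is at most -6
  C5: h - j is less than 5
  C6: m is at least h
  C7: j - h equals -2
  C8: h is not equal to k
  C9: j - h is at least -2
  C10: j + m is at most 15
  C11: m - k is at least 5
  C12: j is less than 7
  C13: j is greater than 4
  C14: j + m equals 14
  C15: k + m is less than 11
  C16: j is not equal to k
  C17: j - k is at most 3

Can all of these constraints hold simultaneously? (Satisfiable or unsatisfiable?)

Unsatisfiable

Constraints 1, 4, 9, and 17 give k − j ≥ -3, j − h ≥ -2, h − m ≥ 0, m − k ≥ 6.
Adding all 4 inequalities: the left sides telescope to 0, and the right sides sum to (-3) + (-2) + 0 + 6 = 1. So 0 ≥ 1, which is false.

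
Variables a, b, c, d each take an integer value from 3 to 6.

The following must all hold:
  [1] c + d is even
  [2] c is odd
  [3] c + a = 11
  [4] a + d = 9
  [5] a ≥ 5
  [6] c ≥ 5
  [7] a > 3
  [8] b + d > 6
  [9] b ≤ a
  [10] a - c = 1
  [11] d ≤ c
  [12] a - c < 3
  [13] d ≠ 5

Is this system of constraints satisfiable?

Satisfiable

Try a = 6, b = 6, c = 5, d = 3.
Check constraint 3: c + a = 11; constraint 4: a + d = 9. The remaining constraints are straightforward to verify.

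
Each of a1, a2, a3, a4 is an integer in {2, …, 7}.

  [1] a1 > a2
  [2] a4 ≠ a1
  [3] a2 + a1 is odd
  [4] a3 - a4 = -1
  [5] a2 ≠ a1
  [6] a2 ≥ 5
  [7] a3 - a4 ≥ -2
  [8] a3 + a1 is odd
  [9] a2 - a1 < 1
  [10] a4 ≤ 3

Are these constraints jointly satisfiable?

Try a1 = 7, a2 = 6, a3 = 2, a4 = 3.
Check constraint 4: a3 - a4 = -1; constraint 7: a3 - a4 = -1. The remaining constraints are straightforward to verify.

Satisfiable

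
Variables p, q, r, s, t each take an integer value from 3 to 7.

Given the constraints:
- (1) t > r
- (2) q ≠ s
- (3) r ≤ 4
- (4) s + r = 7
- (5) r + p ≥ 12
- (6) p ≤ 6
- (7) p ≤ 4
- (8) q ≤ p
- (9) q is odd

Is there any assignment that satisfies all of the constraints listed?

Unsatisfiable

From constraint 3: r ≤ 4. From constraint 6: p ≤ 6. Hence r + p ≤ 10. But constraint 5 requires r + p ≥ 12, and 12 > 10. Contradiction.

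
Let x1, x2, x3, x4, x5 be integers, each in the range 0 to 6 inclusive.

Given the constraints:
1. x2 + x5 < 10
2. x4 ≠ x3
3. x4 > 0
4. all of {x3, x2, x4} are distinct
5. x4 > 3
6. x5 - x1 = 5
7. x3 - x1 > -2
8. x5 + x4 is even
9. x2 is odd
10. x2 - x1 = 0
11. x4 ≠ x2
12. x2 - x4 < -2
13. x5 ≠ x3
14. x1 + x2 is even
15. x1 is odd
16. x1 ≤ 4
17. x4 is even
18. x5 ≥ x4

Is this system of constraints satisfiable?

Satisfiable

One satisfying assignment is x1 = 1, x2 = 1, x3 = 2, x4 = 6, x5 = 6.
For the less obvious constraints — constraint 1: x2 + x5 = 7; constraint 6: x5 - x1 = 5 — and the others hold by inspection.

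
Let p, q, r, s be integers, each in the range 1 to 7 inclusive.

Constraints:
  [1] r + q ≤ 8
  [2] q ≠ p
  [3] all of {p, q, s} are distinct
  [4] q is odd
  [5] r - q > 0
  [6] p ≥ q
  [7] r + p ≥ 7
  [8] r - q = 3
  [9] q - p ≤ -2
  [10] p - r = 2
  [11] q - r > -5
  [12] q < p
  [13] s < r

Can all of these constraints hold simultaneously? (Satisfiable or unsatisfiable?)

Satisfiable

The assignment p = 6, q = 1, r = 4, s = 3 works:
  constraint 1 holds since r + q = 5.
  constraint 5 holds since r - q = 3.
  constraint 7 holds since r + p = 10.
The rest check out directly.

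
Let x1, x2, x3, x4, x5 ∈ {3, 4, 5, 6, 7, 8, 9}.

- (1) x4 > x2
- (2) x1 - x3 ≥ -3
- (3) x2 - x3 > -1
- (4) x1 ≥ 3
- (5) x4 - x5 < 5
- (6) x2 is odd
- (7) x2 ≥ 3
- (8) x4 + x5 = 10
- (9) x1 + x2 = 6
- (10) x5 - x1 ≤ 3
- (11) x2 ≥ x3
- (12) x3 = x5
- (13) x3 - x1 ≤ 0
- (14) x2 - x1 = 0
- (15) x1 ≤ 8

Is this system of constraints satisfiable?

One satisfying assignment is x1 = 3, x2 = 3, x3 = 3, x4 = 7, x5 = 3.
For the less obvious constraints — constraint 2: x1 - x3 = 0; constraint 3: x2 - x3 = 0; constraint 5: x4 - x5 = 4 — and the others hold by inspection.

Satisfiable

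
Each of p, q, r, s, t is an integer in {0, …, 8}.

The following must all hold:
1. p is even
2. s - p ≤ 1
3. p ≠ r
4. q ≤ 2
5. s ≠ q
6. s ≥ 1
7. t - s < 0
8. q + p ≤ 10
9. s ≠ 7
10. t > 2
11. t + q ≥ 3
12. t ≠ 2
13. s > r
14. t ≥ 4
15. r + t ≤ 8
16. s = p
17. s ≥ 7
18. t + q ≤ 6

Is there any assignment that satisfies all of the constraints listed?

One satisfying assignment is p = 8, q = 1, r = 0, s = 8, t = 5.
For the less obvious constraints — constraint 2: s - p = 0; constraint 7: t - s = -3; constraint 8: q + p = 9 — and the others hold by inspection.

Satisfiable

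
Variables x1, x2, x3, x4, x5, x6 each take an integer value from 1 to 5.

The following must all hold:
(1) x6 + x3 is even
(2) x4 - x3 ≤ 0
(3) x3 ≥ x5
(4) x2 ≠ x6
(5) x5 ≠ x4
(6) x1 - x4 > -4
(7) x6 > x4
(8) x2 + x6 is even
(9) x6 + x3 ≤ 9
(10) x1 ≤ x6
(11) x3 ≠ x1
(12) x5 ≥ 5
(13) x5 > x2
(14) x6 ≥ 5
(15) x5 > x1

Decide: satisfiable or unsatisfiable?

Unsatisfiable

From constraint 14: x6 ≥ 5. From constraints 3 and 12: x3 ≥ x5 ≥ 5. Hence x6 + x3 ≥ 10. But constraint 9 requires x6 + x3 ≤ 9, and 9 < 10. Contradiction.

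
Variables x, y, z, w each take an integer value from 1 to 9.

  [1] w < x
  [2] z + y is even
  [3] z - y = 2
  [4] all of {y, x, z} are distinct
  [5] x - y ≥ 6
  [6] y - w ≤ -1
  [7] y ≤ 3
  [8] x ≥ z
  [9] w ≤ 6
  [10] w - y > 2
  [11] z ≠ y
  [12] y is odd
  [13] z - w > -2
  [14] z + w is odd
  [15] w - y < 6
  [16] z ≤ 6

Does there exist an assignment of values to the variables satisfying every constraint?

Satisfiable

The assignment x = 9, y = 1, z = 3, w = 4 works:
  constraint 3 holds since z - y = 2.
  constraint 5 holds since x - y = 8.
  constraint 6 holds since y - w = -3.
The rest check out directly.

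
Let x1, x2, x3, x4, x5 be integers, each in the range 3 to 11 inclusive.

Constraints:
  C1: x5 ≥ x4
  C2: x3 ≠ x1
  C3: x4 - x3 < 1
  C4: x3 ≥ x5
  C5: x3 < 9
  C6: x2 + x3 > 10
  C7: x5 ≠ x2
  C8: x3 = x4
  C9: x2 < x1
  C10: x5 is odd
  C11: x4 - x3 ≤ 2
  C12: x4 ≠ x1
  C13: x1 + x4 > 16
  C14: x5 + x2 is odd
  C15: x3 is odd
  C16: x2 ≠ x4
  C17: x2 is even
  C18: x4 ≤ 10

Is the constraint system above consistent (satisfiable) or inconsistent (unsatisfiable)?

One satisfying assignment is x1 = 11, x2 = 6, x3 = 7, x4 = 7, x5 = 7.
For the less obvious constraints — constraint 3: x4 - x3 = 0; constraint 6: x2 + x3 = 13; constraint 11: x4 - x3 = 0 — and the others hold by inspection.

Satisfiable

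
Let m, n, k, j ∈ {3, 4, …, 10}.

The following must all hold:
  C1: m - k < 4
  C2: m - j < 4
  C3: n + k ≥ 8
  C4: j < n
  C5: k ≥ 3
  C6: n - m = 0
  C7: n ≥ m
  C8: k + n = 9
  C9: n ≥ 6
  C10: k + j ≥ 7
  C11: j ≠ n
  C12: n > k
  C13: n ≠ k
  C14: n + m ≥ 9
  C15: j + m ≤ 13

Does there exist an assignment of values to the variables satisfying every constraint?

Satisfiable

Try m = 6, n = 6, k = 3, j = 4.
Check constraint 1: m - k = 3; constraint 2: m - j = 2; constraint 3: n + k = 9. The remaining constraints are straightforward to verify.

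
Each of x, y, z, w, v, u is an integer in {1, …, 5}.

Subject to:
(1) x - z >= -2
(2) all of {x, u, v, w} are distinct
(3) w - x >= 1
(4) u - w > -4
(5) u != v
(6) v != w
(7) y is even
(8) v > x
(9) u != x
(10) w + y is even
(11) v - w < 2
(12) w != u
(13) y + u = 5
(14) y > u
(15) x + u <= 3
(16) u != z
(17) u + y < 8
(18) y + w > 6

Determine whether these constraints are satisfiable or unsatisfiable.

The assignment x = 2, y = 4, z = 2, w = 4, v = 3, u = 1 works:
  constraint 1 holds since x - z = 0.
  constraint 3 holds since w - x = 2.
  constraint 4 holds since u - w = -3.
The rest check out directly.

Satisfiable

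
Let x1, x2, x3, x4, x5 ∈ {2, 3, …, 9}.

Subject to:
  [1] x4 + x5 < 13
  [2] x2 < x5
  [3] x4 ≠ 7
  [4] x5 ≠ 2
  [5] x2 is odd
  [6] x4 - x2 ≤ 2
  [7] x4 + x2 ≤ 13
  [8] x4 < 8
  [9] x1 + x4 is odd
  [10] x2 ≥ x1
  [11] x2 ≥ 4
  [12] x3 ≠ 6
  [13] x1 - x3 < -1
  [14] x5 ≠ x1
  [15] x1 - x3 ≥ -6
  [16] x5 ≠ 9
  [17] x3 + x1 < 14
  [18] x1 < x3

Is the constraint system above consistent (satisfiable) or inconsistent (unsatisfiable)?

One satisfying assignment is x1 = 4, x2 = 5, x3 = 8, x4 = 5, x5 = 6.
For the less obvious constraints — constraint 1: x4 + x5 = 11; constraint 6: x4 - x2 = 0 — and the others hold by inspection.

Satisfiable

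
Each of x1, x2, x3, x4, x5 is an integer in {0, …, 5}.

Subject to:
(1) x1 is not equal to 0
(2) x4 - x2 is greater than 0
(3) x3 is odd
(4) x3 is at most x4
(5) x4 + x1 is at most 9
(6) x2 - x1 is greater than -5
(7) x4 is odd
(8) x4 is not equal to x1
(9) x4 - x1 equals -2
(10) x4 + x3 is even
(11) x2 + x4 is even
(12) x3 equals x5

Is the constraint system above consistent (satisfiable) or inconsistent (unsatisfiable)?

Satisfiable

Take x1 = 5, x2 = 1, x3 = 1, x4 = 3, x5 = 1. Then constraint 2: x4 - x2 = 2; constraint 5: x4 + x1 = 8; constraint 6: x2 - x1 = -4, and every other listed constraint is also met.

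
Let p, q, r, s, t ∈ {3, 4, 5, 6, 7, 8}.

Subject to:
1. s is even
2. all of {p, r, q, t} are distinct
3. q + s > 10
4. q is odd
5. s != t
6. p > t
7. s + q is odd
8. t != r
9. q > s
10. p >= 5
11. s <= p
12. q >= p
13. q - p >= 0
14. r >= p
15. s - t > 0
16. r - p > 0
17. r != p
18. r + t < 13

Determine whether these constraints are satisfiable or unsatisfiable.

Setting (p, q, r, s, t) = (5, 7, 8, 4, 3) satisfies everything: constraint 3: q + s = 11; constraint 13: q - p = 2; constraint 15: s - t = 1, and the others follow.

Satisfiable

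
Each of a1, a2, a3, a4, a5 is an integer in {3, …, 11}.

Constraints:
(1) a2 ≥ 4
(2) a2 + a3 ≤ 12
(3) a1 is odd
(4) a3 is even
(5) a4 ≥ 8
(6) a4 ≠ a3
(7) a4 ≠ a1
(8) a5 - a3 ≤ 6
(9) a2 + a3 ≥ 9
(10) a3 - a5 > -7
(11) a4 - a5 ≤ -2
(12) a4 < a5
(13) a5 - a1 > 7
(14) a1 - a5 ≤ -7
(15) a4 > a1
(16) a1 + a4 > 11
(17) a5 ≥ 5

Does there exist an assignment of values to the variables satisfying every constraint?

Satisfiable

Try a1 = 3, a2 = 6, a3 = 6, a4 = 9, a5 = 11.
Check constraint 2: a2 + a3 = 12; constraint 8: a5 - a3 = 5. The remaining constraints are straightforward to verify.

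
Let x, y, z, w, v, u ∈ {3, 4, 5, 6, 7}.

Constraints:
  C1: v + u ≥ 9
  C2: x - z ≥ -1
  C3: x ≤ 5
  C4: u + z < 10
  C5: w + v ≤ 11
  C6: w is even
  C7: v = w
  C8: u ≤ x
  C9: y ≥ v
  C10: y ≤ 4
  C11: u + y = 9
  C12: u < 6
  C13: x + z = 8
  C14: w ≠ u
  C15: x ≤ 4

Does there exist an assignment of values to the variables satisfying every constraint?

From constraints 9 and 10: v ≤ y ≤ 4. From constraints 8 and 15: u ≤ x ≤ 4. Hence v + u ≤ 8. But constraint 1 requires v + u ≥ 9, and 9 > 8. Contradiction.

Unsatisfiable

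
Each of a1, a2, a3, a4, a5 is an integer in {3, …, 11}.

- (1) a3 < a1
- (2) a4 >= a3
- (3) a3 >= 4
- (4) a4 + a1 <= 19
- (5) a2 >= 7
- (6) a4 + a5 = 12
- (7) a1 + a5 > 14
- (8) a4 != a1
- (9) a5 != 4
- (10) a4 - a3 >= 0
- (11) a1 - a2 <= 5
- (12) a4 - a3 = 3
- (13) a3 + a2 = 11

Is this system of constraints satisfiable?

Satisfiable

Take a1 = 11, a2 = 7, a3 = 4, a4 = 7, a5 = 5. Then constraint 4: a4 + a1 = 18; constraint 6: a4 + a5 = 12, and every other listed constraint is also met.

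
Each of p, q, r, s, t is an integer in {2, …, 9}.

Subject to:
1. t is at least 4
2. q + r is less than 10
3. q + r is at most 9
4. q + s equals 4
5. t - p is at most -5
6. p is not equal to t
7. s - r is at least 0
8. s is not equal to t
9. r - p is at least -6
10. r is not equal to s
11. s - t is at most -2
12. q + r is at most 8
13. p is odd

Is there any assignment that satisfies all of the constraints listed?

Constraints 5, 7, 9, and 11 give p − t ≥ 5, t − s ≥ 2, s − r ≥ 0, r − p ≥ -6.
Adding all 4 inequalities: the left sides telescope to 0, and the right sides sum to 5 + 2 + 0 + (-6) = 1. So 0 ≥ 1, which is false.

Unsatisfiable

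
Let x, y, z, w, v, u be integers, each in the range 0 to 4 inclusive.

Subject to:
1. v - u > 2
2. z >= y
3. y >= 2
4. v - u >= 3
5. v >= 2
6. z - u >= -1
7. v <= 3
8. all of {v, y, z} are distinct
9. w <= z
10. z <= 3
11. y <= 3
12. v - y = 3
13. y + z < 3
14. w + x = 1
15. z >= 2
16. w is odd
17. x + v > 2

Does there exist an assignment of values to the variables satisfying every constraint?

Constraints 3, 5, 7, 10, 11, and 15 confine each of v, y, z to the 2 values {2, 3}.
Constraint 8 requires all 3 of them to be distinct, but only 2 values are available — impossible by the pigeonhole principle.

Unsatisfiable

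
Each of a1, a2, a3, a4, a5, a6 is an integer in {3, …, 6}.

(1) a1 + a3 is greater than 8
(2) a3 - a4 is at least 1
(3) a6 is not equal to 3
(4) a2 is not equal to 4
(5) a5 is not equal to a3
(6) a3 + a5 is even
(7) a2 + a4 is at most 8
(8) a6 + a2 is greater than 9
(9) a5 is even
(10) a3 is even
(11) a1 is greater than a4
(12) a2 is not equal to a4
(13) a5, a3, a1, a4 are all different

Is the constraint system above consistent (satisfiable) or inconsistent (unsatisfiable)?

Setting (a1, a2, a3, a4, a5, a6) = (5, 5, 6, 3, 4, 6) satisfies everything: constraint 1: a1 + a3 = 11; constraint 2: a3 - a4 = 3; constraint 7: a2 + a4 = 8, and the others follow.

Satisfiable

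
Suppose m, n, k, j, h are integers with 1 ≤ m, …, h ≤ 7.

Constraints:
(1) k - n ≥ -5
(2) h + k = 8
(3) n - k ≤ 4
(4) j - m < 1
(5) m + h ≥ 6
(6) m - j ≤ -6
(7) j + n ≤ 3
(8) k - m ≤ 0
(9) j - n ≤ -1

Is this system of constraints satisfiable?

Unsatisfiable

Constraints 1, 6, 8, and 9 give m − k ≥ 0, k − n ≥ -5, n − j ≥ 1, j − m ≥ 6.
Adding all 4 inequalities: the left sides telescope to 0, and the right sides sum to 0 + (-5) + 1 + 6 = 2. So 0 ≥ 2, which is false.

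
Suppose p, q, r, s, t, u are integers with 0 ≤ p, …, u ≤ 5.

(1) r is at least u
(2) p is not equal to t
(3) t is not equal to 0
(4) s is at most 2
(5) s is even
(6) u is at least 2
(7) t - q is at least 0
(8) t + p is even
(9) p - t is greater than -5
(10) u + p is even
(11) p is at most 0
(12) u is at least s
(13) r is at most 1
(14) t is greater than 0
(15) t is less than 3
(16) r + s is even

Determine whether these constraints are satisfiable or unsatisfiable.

From constraints 1 and 6: r ≥ u and u ≥ 2, so r ≥ 2. From constraint 13: r ≤ 1. But 1 < 2, so no value of r works.

Unsatisfiable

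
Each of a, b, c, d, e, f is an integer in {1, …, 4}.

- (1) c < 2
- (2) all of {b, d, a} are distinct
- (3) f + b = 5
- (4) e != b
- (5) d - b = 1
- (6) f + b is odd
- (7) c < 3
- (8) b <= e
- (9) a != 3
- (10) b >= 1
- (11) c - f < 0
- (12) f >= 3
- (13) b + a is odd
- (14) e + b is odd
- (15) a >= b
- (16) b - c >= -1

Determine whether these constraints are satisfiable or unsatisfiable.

Satisfiable

Try a = 4, b = 1, c = 1, d = 2, e = 2, f = 4.
Check constraint 3: f + b = 5; constraint 5: d - b = 1. The remaining constraints are straightforward to verify.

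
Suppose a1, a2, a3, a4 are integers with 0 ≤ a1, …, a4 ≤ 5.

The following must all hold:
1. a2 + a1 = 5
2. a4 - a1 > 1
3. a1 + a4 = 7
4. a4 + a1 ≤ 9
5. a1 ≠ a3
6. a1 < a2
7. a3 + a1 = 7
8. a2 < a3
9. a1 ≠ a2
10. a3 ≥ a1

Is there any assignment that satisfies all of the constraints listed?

Take a1 = 2, a2 = 3, a3 = 5, a4 = 5. Then constraint 1: a2 + a1 = 5; constraint 2: a4 - a1 = 3, and every other listed constraint is also met.

Satisfiable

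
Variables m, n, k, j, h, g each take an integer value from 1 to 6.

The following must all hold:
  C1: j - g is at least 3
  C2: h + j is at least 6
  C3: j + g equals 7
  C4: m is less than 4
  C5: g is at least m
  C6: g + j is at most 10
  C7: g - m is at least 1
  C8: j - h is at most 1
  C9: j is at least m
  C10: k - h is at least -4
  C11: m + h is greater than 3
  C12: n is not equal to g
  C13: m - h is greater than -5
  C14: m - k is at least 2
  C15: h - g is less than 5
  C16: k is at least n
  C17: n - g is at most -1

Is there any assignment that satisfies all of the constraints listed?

Constraints 1, 7, 8, 10, and 14 give g − m ≥ 1, m − k ≥ 2, k − h ≥ -4, h − j ≥ -1, j − g ≥ 3.
Adding all 5 inequalities: the left sides telescope to 0, and the right sides sum to 1 + 2 + (-4) + (-1) + 3 = 1. So 0 ≥ 1, which is false.

Unsatisfiable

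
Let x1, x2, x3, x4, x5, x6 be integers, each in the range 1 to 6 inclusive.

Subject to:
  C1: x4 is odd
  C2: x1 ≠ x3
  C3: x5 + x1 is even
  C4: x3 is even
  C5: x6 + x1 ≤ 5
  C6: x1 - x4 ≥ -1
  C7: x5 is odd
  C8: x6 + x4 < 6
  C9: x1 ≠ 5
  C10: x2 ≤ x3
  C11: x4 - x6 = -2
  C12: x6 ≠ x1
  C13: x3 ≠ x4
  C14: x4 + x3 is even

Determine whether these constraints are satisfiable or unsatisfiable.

Unsatisfiable

Constraint 1 makes x4 odd and constraint 4 makes x3 even, so x4 + x3 must be odd. Constraint 14 says x4 + x3 is even — contradiction.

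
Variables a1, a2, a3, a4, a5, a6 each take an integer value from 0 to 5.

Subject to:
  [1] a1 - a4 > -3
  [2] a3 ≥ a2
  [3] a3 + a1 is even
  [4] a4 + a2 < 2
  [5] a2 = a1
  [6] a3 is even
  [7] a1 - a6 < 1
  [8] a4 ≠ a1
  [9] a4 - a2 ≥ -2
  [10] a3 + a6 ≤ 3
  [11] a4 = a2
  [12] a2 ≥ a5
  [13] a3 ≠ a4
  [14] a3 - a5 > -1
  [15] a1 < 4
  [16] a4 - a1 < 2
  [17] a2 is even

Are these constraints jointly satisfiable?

From constraints 5 and 11, a4 = a2 = a1, so a4 = a1. But constraint 8 says a4 ≠ a1. Contradiction.

Unsatisfiable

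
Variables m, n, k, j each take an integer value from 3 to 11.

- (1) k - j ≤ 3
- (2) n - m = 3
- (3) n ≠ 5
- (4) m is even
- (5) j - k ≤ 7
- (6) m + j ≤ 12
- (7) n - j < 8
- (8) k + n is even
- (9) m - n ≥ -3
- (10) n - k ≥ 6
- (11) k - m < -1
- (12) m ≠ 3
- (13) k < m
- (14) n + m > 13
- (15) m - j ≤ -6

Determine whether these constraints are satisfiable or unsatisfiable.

Constraints 5, 9, 10, and 15 give m − n ≥ -3, n − k ≥ 6, k − j ≥ -7, j − m ≥ 6.
Adding all 4 inequalities: the left sides telescope to 0, and the right sides sum to (-3) + 6 + (-7) + 6 = 2. So 0 ≥ 2, which is false.

Unsatisfiable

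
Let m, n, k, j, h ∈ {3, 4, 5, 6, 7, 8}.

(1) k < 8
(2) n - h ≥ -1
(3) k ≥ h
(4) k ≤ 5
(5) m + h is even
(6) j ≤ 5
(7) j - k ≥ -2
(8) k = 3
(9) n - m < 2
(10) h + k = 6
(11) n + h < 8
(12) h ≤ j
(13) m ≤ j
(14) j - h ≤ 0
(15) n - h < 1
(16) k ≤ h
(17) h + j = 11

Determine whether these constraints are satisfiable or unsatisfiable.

From constraints 3 and 4: h ≤ k ≤ 5. From constraint 6: j ≤ 5. Hence h + j ≤ 10. But constraint 17 requires h + j = 11, and 11 > 10. Contradiction.

Unsatisfiable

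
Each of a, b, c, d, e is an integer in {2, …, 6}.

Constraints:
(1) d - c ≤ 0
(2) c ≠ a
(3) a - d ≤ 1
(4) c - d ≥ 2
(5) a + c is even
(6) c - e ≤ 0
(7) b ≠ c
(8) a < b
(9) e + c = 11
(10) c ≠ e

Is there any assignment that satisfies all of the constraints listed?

Satisfiable

Try a = 3, b = 4, c = 5, d = 2, e = 6.
Check constraint 1: d - c = -3; constraint 3: a - d = 1. The remaining constraints are straightforward to verify.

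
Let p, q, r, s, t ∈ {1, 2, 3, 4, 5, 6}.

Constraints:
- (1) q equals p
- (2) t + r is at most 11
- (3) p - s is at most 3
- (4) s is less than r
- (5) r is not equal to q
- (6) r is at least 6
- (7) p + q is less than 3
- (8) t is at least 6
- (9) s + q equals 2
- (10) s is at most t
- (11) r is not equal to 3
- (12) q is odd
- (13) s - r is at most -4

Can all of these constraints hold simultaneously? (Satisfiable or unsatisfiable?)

From constraint 8: t ≥ 6. From constraint 6: r ≥ 6. Hence t + r ≥ 12. But constraint 2 requires t + r ≤ 11, and 11 < 12. Contradiction.

Unsatisfiable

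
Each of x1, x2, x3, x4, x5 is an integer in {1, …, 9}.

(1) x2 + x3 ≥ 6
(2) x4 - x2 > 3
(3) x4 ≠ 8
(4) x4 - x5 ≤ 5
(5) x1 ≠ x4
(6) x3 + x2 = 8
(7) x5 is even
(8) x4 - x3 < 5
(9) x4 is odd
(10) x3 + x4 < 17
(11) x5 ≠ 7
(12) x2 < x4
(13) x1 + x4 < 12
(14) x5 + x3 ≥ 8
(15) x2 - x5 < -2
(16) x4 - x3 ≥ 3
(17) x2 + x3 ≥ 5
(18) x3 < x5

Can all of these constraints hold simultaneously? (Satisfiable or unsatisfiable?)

One satisfying assignment is x1 = 2, x2 = 3, x3 = 5, x4 = 9, x5 = 6.
For the less obvious constraints — constraint 1: x2 + x3 = 8; constraint 2: x4 - x2 = 6 — and the others hold by inspection.

Satisfiable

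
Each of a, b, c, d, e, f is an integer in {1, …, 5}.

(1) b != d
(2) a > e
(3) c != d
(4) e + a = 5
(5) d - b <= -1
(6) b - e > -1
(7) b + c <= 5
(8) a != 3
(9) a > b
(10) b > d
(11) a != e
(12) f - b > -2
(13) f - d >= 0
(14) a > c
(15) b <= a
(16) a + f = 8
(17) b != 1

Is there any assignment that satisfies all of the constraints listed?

Satisfiable

Take a = 4, b = 3, c = 2, d = 1, e = 1, f = 4. Then constraint 4: e + a = 5; constraint 5: d - b = -2; constraint 6: b - e = 2, and every other listed constraint is also met.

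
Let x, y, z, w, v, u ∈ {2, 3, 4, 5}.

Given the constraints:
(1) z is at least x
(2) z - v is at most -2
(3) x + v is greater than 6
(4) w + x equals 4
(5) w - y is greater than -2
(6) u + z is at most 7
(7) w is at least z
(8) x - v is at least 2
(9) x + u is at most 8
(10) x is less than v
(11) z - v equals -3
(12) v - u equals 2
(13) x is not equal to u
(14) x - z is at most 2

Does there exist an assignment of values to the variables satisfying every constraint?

Constraints 2, 8, and 14 give v − z ≥ 2, z − x ≥ -2, x − v ≥ 2.
Adding all 3 inequalities: the left sides telescope to 0, and the right sides sum to 2 + (-2) + 2 = 2. So 0 ≥ 2, which is false.

Unsatisfiable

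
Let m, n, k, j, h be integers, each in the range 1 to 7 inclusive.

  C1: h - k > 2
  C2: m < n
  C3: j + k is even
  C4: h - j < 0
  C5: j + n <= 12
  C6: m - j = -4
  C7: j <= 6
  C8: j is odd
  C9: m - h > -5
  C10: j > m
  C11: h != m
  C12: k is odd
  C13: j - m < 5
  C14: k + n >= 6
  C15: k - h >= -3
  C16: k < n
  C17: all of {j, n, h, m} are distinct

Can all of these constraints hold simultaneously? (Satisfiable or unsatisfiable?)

One satisfying assignment is m = 1, n = 7, k = 1, j = 5, h = 4.
For the less obvious constraints — constraint 1: h - k = 3; constraint 4: h - j = -1; constraint 5: j + n = 12 — and the others hold by inspection.

Satisfiable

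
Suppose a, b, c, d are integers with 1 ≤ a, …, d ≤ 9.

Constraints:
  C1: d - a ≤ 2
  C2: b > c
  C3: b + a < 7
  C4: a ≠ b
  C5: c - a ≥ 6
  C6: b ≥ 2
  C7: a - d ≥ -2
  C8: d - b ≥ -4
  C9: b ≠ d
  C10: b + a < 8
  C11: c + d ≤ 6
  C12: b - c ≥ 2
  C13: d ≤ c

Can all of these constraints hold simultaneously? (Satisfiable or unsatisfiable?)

Constraints 5, 7, 8, and 12 give d − b ≥ -4, b − c ≥ 2, c − a ≥ 6, a − d ≥ -2.
Adding all 4 inequalities: the left sides telescope to 0, and the right sides sum to (-4) + 2 + 6 + (-2) = 2. So 0 ≥ 2, which is false.

Unsatisfiable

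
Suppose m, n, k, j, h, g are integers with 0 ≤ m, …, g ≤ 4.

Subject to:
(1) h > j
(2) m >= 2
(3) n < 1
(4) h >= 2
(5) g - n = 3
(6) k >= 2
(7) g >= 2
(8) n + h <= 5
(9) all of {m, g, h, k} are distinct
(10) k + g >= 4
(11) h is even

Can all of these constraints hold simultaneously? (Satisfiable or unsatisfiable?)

Unsatisfiable

Constraints 2, 4, 6, and 7 confine each of m, g, h, k to the 3 values {2, …, 4} (the domain already gives each ≤ 4).
Constraint 9 requires all 4 of them to be distinct, but only 3 values are available — impossible by the pigeonhole principle.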